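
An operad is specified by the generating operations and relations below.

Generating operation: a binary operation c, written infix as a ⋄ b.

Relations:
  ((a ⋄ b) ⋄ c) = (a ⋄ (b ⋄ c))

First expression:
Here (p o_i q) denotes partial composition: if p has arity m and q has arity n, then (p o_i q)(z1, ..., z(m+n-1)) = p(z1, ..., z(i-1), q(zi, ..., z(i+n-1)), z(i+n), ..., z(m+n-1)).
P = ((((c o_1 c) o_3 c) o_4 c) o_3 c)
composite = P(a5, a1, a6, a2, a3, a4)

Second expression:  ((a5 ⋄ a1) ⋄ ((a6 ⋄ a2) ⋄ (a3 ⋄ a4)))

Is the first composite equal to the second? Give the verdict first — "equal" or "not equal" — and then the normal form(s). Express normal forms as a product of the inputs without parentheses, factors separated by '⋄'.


equal: each reduces to a5 ⋄ a1 ⋄ a6 ⋄ a2 ⋄ a3 ⋄ a4

The first expression reduces to a5 ⋄ a1 ⋄ a6 ⋄ a2 ⋄ a3 ⋄ a4
The second expression reduces to a5 ⋄ a1 ⋄ a6 ⋄ a2 ⋄ a3 ⋄ a4
The forms coincide; equal.


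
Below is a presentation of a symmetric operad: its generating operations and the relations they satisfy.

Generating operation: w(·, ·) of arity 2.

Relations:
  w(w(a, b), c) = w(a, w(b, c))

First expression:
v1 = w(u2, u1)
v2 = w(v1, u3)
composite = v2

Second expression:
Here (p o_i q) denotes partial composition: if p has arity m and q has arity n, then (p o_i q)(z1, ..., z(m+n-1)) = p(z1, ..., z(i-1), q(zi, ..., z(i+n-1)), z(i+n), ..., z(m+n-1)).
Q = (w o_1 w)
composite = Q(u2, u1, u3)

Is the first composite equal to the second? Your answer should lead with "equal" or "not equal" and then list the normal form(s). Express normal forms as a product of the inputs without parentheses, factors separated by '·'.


equal — both sides give u2 · u1 · u3

The first expression reduces to u2 · u1 · u3
The second expression reduces to u2 · u1 · u3
Identical normal forms: equal.


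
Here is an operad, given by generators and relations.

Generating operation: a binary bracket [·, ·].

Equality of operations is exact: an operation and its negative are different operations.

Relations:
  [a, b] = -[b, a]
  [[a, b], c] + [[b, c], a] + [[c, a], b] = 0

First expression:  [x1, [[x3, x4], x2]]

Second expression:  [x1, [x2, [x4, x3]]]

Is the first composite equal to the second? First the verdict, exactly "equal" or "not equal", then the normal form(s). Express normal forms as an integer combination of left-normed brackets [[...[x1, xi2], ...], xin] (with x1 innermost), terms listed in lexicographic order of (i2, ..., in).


equal: each reduces to -[[[x1, x2], x3], x4] + [[[x1, x2], x4], x3] + [[[x1, x3], x4], x2] - [[[x1, x4], x3], x2]

Reducing the first expression gives -[[[x1, x2], x3], x4] + [[[x1, x2], x4], x3] + [[[x1, x3], x4], x2] - [[[x1, x4], x3], x2]
Reducing the second expression gives -[[[x1, x2], x3], x4] + [[[x1, x2], x4], x3] + [[[x1, x3], x4], x2] - [[[x1, x4], x3], x2]
One common form — equal.


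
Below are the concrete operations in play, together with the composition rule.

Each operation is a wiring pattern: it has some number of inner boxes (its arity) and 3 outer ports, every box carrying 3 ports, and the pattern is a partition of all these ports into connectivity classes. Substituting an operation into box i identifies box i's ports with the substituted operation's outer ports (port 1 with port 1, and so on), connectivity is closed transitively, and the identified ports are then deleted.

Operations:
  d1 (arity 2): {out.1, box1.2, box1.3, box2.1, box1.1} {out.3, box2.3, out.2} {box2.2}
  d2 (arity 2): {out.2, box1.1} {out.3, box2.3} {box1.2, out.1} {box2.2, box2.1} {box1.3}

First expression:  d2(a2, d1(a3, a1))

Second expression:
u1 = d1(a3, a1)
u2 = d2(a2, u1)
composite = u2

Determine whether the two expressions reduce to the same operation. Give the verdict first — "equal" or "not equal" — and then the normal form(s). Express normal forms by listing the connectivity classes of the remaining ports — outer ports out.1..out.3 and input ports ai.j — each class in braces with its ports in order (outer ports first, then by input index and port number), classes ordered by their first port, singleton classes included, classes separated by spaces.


equal: each reduces to {out.1, a2.2} {out.2, a2.1} {out.3, a1.1, a1.3, a3.1, a3.2, a3.3} {a1.2} {a2.3}

The first composite normalizes to {out.1, a2.2} {out.2, a2.1} {out.3, a1.1, a1.3, a3.1, a3.2, a3.3} {a1.2} {a2.3}
The second composite normalizes to {out.1, a2.2} {out.2, a2.1} {out.3, a1.1, a1.3, a3.1, a3.2, a3.3} {a1.2} {a2.3}
Both agree, so they are equal.


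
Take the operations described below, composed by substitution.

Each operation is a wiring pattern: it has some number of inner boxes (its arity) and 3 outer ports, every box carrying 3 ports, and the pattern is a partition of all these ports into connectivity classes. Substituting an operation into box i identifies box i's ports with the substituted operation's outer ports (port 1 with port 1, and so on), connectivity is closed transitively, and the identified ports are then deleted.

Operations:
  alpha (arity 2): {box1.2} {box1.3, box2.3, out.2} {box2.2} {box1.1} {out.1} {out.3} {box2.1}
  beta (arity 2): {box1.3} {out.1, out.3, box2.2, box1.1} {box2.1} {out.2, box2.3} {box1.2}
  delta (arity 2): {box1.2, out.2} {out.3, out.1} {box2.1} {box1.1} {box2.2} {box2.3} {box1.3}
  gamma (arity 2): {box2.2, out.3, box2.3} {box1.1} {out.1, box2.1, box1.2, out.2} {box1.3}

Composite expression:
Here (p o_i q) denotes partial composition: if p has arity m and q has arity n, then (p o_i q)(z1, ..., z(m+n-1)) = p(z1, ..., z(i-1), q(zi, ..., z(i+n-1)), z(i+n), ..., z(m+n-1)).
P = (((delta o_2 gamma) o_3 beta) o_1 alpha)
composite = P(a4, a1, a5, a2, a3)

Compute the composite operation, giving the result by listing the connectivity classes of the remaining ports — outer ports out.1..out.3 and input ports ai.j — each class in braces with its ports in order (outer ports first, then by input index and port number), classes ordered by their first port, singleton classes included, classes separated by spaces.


{out.1, out.3} {out.2, a1.3, a4.3} {a1.1} {a1.2} {a2.1, a3.2, a3.3, a5.2} {a2.2} {a2.3} {a3.1} {a4.1} {a4.2} {a5.1} {a5.3}

Reachability decides: close wires over delta-identified ports.
stage alpha: inputs (a4, a1), connectivity {out.1} {out.2, a1.3, a4.3} {out.3} {a1.1} {a1.2} {a4.1} {a4.2}, out.j its boundary
stage beta: inputs (a2, a3), connectivity {out.1, out.3, a2.1, a3.2} {out.2, a3.3} {a2.2} {a2.3} {a3.1}, out.j its boundary
stage gamma: inputs (a5, a2, a3), connectivity {out.1, out.2, out.3, a2.1, a3.2, a3.3, a5.2} {a2.2} {a2.3} {a3.1} {a5.1} {a5.3}, out.j its boundary
stage delta: inputs (a4, a1, a5, a2, a3), connectivity {out.1, out.3} {out.2, a1.3, a4.3} {a1.1} {a1.2} {a2.1, a3.2, a3.3, a5.2} {a2.2} {a2.3} {a3.1} {a4.1} {a4.2} {a5.1} {a5.3}, out.j its boundary


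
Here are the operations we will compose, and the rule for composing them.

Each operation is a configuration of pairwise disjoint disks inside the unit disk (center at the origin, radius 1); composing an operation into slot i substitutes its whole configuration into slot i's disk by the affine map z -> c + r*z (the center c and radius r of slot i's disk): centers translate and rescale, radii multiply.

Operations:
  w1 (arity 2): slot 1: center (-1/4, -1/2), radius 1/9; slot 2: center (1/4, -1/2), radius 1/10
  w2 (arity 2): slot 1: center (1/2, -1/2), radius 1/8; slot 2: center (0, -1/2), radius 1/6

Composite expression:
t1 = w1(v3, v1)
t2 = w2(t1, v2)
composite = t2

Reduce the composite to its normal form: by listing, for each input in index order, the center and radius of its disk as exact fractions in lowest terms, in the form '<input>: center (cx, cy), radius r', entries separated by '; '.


Each v-disk chains the slot maps above it in w2; radii multiply.
v3 passes through 2 substitutions, ending at center (15/32, -9/16), radius 1/72
v1 passes through 2 substitutions, ending at center (17/32, -9/16), radius 1/80
v2 passes through 1 substitution, ending at center (0, -1/2), radius 1/6

v1: center (17/32, -9/16), radius 1/80; v2: center (0, -1/2), radius 1/6; v3: center (15/32, -9/16), radius 1/72


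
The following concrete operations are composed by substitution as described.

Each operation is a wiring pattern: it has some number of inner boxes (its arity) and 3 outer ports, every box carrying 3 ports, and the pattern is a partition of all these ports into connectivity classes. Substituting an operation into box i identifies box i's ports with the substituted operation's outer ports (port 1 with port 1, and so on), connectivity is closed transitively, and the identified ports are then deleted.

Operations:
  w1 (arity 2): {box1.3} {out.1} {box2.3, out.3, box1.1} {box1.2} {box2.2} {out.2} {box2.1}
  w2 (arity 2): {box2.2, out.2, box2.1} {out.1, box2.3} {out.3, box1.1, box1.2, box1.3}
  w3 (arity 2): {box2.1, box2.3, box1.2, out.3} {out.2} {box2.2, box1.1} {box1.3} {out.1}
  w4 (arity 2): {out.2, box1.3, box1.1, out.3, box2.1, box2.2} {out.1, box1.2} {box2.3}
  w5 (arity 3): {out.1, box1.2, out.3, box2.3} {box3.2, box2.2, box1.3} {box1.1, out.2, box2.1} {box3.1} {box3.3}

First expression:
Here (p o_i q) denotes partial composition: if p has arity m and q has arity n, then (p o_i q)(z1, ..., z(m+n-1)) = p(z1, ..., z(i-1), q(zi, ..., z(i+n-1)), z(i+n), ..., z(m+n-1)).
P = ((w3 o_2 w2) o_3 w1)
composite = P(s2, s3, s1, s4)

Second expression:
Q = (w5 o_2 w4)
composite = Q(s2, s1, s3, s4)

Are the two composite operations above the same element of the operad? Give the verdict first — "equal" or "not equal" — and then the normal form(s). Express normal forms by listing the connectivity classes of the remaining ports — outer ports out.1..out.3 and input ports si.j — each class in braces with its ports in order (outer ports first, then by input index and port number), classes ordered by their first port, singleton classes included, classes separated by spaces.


The first composite normalizes to {out.1} {out.2} {out.3, s1.1, s2.2, s3.1, s3.2, s3.3, s4.3} {s1.2} {s1.3} {s2.1} {s2.3} {s4.1} {s4.2}
The second composite normalizes to {out.1, out.3, s1.1, s1.3, s2.2, s2.3, s3.1, s3.2, s4.2} {out.2, s1.2, s2.1} {s3.3} {s4.1} {s4.3}
The normal forms differ: not equal.

not equal; the first gives {out.1} {out.2} {out.3, s1.1, s2.2, s3.1, s3.2, s3.3, s4.3} {s1.2} {s1.3} {s2.1} {s2.3} {s4.1} {s4.2} and the second {out.1, out.3, s1.1, s1.3, s2.2, s2.3, s3.1, s3.2, s4.2} {out.2, s1.2, s2.1} {s3.3} {s4.1} {s4.3}


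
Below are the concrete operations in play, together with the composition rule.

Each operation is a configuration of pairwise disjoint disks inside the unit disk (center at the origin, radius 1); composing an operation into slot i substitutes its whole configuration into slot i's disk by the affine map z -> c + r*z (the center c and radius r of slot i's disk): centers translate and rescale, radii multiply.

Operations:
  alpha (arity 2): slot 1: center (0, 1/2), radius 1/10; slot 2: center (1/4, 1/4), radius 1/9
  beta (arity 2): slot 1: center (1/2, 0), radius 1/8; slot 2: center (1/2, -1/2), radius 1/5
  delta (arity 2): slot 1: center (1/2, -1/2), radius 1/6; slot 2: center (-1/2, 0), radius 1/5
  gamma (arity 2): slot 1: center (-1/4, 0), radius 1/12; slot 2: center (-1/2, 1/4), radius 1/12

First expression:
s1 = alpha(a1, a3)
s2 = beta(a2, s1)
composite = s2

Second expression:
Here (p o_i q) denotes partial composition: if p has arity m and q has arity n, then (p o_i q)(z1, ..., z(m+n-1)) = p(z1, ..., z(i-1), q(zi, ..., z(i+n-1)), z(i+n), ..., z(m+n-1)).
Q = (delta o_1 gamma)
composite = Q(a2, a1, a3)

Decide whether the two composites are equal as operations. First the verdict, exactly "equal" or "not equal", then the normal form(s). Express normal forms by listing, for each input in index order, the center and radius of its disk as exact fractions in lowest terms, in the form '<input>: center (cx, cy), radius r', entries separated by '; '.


not equal; first: a1: center (1/2, -2/5), radius 1/50; a2: center (1/2, 0), radius 1/8; a3: center (11/20, -9/20), radius 1/45; second: a1: center (5/12, -11/24), radius 1/72; a2: center (11/24, -1/2), radius 1/72; a3: center (-1/2, 0), radius 1/5


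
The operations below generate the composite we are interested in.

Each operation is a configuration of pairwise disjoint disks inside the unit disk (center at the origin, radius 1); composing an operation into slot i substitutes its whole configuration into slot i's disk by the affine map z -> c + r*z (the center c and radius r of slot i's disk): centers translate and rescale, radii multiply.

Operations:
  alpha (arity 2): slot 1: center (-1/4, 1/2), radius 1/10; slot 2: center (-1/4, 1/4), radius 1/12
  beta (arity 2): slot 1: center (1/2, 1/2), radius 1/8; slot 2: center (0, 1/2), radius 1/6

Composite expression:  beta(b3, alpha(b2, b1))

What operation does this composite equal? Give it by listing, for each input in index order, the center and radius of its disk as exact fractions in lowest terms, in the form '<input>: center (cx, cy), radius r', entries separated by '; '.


Only the slot chain above each b matters under beta; compose those maps.
b3 passes through 1 substitution, ending at center (1/2, 1/2), radius 1/8
b2 passes through 2 substitutions, ending at center (-1/24, 7/12), radius 1/60
b1 passes through 2 substitutions, ending at center (-1/24, 13/24), radius 1/72

b1: center (-1/24, 13/24), radius 1/72; b2: center (-1/24, 7/12), radius 1/60; b3: center (1/2, 1/2), radius 1/8


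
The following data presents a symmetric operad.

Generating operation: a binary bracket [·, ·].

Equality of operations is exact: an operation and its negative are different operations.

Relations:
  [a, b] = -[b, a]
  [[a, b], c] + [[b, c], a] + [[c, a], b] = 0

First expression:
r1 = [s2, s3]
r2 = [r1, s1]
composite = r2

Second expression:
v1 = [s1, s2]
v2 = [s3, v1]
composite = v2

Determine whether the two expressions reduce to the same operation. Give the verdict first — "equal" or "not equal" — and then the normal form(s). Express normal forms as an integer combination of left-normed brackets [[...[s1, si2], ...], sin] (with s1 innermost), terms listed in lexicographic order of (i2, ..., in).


not equal: they reduce to -[[s1, s2], s3] + [[s1, s3], s2] and -[[s1, s2], s3]

The first expression reduces to -[[s1, s2], s3] + [[s1, s3], s2]
The second expression reduces to -[[s1, s2], s3]
No match — not equal.


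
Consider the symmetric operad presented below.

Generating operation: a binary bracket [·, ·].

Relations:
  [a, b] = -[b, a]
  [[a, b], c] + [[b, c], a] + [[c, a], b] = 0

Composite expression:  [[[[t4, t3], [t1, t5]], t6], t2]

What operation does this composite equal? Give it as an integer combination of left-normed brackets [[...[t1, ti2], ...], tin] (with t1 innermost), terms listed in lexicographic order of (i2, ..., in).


[[[[[t1, t5], t3], t4], t6], t2] - [[[[[t1, t5], t4], t3], t6], t2]

Antisymmetry and Jacobi reduce to t1-anchored left-normed brackets.
Composite bracket: [[[[t4, t3], [t1, t5]], t6], t2]
Applying ab - ba throughout gives 32 signed words (2^5 = 32).
The t1-initial words carry the normal form:
  the word t1t5t3t4t6t2 carries sign +1 and contributes +[[[[[t1, t5], t3], t4], t6], t2]
  the word t1t5t4t3t6t2 carries sign -1 and contributes -[[[[[t1, t5], t4], t3], t6], t2]


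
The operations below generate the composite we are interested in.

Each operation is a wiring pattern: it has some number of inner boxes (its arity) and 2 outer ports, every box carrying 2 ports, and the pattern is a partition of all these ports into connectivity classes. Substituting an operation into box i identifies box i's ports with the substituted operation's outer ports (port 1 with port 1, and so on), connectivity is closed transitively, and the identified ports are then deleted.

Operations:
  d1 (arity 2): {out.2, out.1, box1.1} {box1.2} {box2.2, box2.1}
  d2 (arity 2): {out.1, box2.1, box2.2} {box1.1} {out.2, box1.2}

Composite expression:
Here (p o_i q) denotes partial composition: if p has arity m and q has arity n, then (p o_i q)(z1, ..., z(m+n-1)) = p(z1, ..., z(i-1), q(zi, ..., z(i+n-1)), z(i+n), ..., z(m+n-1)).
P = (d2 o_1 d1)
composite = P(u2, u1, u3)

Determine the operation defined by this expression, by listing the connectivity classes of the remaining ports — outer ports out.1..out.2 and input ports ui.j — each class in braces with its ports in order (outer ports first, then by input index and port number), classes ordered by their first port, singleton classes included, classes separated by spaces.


{out.1, u3.1, u3.2} {out.2, u2.1} {u1.1, u1.2} {u2.2}

Substituting into d2 glues patterns; closure does the rest.
after d1, the pattern on (u2, u1) reads {out.1, out.2, u2.1} {u1.1, u1.2} {u2.2} (out.j = its outer ports)
after d2, the pattern on (u2, u1, u3) reads {out.1, u3.1, u3.2} {out.2, u2.1} {u1.1, u1.2} {u2.2} (out.j = its outer ports)


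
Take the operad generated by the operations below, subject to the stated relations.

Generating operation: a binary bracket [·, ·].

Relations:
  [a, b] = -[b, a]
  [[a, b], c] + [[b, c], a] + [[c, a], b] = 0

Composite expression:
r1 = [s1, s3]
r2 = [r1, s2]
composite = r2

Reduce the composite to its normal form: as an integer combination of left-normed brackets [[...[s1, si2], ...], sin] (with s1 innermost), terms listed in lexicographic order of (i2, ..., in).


A multilinear Lie element is pinned by s1-initial words (s1 innermost).
Composite bracket: [[s1, s3], s2]
Applying ab - ba throughout gives 4 signed words (2^2 = 4).
The s1-initial words carry the normal form:
  the word s1s3s2 carries sign +1 and contributes +[[s1, s3], s2]

[[s1, s3], s2]


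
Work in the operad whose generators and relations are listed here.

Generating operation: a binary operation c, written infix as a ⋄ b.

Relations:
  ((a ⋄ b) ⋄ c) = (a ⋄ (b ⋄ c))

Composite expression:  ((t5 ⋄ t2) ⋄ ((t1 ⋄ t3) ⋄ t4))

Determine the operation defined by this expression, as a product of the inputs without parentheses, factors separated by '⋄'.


Under associativity of c, the answer is the t's in reading order.
(t5 ⋄ t2) reduces to t5 ⋄ t2
(t1 ⋄ t3) reduces to t1 ⋄ t3
((t1 ⋄ t3) ⋄ t4) reduces to t1 ⋄ t3 ⋄ t4
((t5 ⋄ t2) ⋄ ((t1 ⋄ t3) ⋄ t4)) reduces to t5 ⋄ t2 ⋄ t1 ⋄ t3 ⋄ t4

t5 ⋄ t2 ⋄ t1 ⋄ t3 ⋄ t4


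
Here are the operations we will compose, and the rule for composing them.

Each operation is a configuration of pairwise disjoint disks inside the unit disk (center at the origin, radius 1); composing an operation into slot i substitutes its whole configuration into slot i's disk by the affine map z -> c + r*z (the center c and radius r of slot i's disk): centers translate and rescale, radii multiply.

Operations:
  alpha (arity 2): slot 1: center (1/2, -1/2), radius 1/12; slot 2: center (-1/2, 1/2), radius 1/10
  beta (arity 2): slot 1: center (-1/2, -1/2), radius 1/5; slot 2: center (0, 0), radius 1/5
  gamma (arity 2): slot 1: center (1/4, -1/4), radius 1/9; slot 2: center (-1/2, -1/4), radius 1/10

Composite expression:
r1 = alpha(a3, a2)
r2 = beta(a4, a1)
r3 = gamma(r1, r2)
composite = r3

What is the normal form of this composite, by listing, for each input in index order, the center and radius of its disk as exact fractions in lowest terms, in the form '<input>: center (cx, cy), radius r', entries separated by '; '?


a1: center (-1/2, -1/4), radius 1/50; a2: center (7/36, -7/36), radius 1/90; a3: center (11/36, -11/36), radius 1/108; a4: center (-11/20, -3/10), radius 1/50

Follow each a-input down from gamma: c' goes to c + r*c', radius to r*r'.
tracing a3 down its 2-map path: center (11/36, -11/36), radius 1/108
tracing a2 down its 2-map path: center (7/36, -7/36), radius 1/90
tracing a4 down its 2-map path: center (-11/20, -3/10), radius 1/50
tracing a1 down its 2-map path: center (-1/2, -1/4), radius 1/50


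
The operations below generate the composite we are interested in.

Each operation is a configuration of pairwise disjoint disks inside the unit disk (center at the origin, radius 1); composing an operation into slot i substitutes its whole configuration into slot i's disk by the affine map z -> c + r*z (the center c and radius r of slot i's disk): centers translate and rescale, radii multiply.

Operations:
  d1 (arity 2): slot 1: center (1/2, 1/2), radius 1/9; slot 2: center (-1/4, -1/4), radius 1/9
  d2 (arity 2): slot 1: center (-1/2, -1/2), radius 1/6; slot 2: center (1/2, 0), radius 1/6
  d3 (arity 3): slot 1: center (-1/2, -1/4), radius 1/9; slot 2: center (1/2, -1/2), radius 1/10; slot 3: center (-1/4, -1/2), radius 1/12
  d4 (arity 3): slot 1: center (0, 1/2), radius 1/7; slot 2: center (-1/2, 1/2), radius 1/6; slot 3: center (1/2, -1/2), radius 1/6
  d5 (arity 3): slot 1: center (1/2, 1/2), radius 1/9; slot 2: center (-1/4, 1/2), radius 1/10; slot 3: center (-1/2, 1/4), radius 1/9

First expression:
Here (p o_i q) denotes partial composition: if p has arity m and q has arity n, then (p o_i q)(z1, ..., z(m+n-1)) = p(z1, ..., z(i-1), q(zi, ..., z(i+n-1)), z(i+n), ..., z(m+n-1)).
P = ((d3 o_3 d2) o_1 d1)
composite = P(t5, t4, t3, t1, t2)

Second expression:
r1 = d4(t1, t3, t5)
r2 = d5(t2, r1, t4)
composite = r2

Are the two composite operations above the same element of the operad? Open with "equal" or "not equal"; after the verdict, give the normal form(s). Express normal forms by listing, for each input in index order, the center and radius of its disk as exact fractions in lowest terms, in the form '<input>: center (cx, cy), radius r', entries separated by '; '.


not equal: they reduce to t1: center (-7/24, -13/24), radius 1/72; t2: center (-5/24, -1/2), radius 1/72; t3: center (1/2, -1/2), radius 1/10; t4: center (-19/36, -5/18), radius 1/81; t5: center (-4/9, -7/36), radius 1/81 and t1: center (-1/4, 11/20), radius 1/70; t2: center (1/2, 1/2), radius 1/9; t3: center (-3/10, 11/20), radius 1/60; t4: center (-1/2, 1/4), radius 1/9; t5: center (-1/5, 9/20), radius 1/60

In normal form, the first expression is t1: center (-7/24, -13/24), radius 1/72; t2: center (-5/24, -1/2), radius 1/72; t3: center (1/2, -1/2), radius 1/10; t4: center (-19/36, -5/18), radius 1/81; t5: center (-4/9, -7/36), radius 1/81
In normal form, the second expression is t1: center (-1/4, 11/20), radius 1/70; t2: center (1/2, 1/2), radius 1/9; t3: center (-3/10, 11/20), radius 1/60; t4: center (-1/2, 1/4), radius 1/9; t5: center (-1/5, 9/20), radius 1/60
They disagree, so not equal.


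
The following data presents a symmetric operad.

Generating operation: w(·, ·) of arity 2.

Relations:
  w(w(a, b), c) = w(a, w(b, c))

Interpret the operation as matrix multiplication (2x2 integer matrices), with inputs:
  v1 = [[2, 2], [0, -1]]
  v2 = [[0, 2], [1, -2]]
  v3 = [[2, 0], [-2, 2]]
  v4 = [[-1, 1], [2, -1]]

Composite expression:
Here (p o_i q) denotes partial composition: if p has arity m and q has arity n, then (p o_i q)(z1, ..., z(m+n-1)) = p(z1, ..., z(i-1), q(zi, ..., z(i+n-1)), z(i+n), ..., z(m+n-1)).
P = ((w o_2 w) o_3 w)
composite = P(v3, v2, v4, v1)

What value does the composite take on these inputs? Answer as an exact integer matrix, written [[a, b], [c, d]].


[[16, 20], [-36, -46]]

w(v4, v1) = [[-2, -3], [4, 5]]
w(v2, w(v4, v1)) = [[8, 10], [-10, -13]]
w(v3, w(v2, w(v4, v1))) = [[16, 20], [-36, -46]]


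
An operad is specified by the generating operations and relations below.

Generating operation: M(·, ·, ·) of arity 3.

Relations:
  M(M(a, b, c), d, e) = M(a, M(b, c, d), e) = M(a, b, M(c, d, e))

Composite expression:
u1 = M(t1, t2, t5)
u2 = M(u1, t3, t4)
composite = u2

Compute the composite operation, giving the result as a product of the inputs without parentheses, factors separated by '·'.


Every regrouping of M is equal, so read the t-inputs in written order.
M(t1, t2, t5) linearizes to t1 · t2 · t5
M(M(t1, t2, t5), t3, t4) linearizes to t1 · t2 · t5 · t3 · t4

t1 · t2 · t5 · t3 · t4


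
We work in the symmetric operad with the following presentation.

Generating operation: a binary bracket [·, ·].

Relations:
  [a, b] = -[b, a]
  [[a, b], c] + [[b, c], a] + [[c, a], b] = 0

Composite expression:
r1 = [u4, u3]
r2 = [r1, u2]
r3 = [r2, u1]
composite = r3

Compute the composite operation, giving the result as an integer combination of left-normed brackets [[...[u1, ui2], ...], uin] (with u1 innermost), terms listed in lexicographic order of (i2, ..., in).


-[[[u1, u2], u3], u4] + [[[u1, u2], u4], u3] + [[[u1, u3], u4], u2] - [[[u1, u4], u3], u2]


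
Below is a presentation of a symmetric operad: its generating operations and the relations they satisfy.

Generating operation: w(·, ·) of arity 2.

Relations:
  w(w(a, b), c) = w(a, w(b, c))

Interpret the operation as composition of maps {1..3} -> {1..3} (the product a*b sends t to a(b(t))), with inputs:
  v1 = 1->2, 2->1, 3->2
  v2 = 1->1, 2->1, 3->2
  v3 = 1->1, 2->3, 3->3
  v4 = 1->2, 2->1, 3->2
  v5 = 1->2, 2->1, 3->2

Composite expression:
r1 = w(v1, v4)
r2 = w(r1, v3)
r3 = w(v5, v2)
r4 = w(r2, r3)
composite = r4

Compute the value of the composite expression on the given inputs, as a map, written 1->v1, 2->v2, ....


1->1, 2->1, 3->1

w(v1, v4) = 1->1, 2->2, 3->1
w(w(v1, v4), v3) = 1->1, 2->1, 3->1
w(v5, v2) = 1->2, 2->2, 3->1
w(w(w(v1, v4), v3), w(v5, v2)) = 1->1, 2->1, 3->1


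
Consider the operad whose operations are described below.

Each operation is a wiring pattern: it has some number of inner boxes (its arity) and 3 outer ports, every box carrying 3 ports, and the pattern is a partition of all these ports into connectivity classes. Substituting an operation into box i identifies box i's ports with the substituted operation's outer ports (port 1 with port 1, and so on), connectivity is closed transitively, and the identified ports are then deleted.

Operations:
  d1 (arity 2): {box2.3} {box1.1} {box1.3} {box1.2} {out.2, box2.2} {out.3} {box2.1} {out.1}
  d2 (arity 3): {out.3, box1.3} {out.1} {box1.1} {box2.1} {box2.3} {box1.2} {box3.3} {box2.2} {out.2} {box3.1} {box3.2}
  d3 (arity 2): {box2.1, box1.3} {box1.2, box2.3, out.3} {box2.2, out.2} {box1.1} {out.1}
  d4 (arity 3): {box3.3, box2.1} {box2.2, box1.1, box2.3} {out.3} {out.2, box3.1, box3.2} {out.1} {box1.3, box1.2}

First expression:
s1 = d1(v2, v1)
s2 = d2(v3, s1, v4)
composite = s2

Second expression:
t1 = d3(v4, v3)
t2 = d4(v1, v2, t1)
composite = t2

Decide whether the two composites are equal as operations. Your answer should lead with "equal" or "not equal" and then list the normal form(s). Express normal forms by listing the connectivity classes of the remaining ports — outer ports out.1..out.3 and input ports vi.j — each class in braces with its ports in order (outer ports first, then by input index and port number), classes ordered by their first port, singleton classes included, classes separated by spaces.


not equal; first: {out.1} {out.2} {out.3, v3.3} {v1.1} {v1.2} {v1.3} {v2.1} {v2.2} {v2.3} {v3.1} {v3.2} {v4.1} {v4.2} {v4.3}; second: {out.1} {out.2, v3.2} {out.3} {v1.1, v2.2, v2.3} {v1.2, v1.3} {v2.1, v3.3, v4.2} {v3.1, v4.3} {v4.1}


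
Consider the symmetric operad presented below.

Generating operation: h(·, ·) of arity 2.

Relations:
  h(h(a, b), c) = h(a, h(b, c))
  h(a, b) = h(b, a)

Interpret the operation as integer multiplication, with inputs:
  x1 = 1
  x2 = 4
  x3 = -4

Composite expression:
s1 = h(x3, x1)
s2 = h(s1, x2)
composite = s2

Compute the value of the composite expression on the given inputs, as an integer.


-16

h(x3, x1) = -4
h(h(x3, x1), x2) = -16


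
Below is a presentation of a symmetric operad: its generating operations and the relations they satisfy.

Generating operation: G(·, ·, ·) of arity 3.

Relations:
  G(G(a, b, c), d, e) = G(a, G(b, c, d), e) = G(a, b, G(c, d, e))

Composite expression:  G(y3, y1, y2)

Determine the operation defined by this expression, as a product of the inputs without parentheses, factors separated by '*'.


All parenthesizations of G agree; list the y-inputs left to right.
G(y3, y1, y2) linearizes to y3 * y1 * y2

y3 * y1 * y2


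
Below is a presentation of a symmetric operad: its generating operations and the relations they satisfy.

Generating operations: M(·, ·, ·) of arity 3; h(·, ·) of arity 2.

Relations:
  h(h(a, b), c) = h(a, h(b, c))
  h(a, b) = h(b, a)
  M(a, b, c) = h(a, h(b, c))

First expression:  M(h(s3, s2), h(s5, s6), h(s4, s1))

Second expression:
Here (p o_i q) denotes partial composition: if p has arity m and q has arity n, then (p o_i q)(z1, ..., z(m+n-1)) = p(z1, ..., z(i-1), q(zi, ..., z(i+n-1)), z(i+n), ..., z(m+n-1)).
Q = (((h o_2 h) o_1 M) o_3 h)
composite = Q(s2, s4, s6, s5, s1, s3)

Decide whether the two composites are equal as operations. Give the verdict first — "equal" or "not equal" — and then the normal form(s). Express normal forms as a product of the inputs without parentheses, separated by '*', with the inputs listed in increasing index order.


equal; the common form is s1 * s2 * s3 * s4 * s5 * s6

Reducing the first expression gives s1 * s2 * s3 * s4 * s5 * s6
Reducing the second expression gives s1 * s2 * s3 * s4 * s5 * s6
The normal forms match — equal.


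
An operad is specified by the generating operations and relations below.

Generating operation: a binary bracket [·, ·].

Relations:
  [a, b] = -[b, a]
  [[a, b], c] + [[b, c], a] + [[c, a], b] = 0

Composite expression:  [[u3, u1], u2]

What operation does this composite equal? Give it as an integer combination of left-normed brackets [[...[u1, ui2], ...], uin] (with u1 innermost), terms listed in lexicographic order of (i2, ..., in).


Expand each bracket as ab - ba; the u1-initial words give the coefficients.
Composite bracket: [[u3, u1], u2]
Each bracket splits as ab - ba, giving 4 signed words (2^2 = 4).
Words beginning with u1 determine it all:
  u1u3u2 (sign -1) contributes -[[u1, u3], u2]

-[[u1, u3], u2]


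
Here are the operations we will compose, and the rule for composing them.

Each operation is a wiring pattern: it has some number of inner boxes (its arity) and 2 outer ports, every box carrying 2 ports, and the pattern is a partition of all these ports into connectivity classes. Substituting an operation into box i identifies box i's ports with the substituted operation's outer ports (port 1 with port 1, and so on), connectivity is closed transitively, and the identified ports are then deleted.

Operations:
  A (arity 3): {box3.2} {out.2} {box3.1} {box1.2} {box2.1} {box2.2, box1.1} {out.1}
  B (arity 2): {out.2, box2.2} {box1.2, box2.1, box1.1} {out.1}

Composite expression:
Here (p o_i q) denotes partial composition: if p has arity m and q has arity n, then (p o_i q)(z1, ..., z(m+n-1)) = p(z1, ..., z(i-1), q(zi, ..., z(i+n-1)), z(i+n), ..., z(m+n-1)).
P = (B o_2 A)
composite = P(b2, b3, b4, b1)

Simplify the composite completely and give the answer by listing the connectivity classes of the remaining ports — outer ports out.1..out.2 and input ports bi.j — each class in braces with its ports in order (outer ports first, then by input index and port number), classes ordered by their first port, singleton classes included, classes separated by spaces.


Substituting into B glues patterns; closure does the rest.
stage A: inputs (b3, b4, b1), connectivity {out.1} {out.2} {b1.1} {b1.2} {b3.1, b4.2} {b3.2} {b4.1}, out.j its boundary
stage B: inputs (b2, b3, b4, b1), connectivity {out.1} {out.2} {b1.1} {b1.2} {b2.1, b2.2} {b3.1, b4.2} {b3.2} {b4.1}, out.j its boundary

{out.1} {out.2} {b1.1} {b1.2} {b2.1, b2.2} {b3.1, b4.2} {b3.2} {b4.1}


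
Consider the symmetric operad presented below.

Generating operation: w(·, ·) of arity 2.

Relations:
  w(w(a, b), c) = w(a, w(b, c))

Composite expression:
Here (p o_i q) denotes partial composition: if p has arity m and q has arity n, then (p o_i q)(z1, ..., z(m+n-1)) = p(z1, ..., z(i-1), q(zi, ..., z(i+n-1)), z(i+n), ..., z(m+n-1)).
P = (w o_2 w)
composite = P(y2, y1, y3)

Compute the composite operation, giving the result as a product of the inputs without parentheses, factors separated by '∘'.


y2 ∘ y1 ∘ y3

Key point: w is associative — brackets drop, the y-order remains.
w(y1, y3) collapses to y1 ∘ y3
w(y2, w(y1, y3)) collapses to y2 ∘ y1 ∘ y3


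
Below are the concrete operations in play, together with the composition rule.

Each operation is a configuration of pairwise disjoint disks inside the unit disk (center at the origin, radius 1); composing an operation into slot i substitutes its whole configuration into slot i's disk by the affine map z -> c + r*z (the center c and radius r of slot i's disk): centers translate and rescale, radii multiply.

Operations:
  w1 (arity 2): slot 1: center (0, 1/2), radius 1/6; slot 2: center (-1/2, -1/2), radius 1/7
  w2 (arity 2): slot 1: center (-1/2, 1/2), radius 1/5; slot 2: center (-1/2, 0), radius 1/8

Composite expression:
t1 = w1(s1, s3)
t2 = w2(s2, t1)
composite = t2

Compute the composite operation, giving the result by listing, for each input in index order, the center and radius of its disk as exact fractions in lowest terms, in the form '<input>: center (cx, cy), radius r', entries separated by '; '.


s1: center (-1/2, 1/16), radius 1/48; s2: center (-1/2, 1/2), radius 1/5; s3: center (-9/16, -1/16), radius 1/56

Affine substitution under w2: radii multiply and s-centers shift.
for s2, the 1-step affine chain lands on center (-1/2, 1/2), radius 1/5
for s1, the 2-step affine chain lands on center (-1/2, 1/16), radius 1/48
for s3, the 2-step affine chain lands on center (-9/16, -1/16), radius 1/56


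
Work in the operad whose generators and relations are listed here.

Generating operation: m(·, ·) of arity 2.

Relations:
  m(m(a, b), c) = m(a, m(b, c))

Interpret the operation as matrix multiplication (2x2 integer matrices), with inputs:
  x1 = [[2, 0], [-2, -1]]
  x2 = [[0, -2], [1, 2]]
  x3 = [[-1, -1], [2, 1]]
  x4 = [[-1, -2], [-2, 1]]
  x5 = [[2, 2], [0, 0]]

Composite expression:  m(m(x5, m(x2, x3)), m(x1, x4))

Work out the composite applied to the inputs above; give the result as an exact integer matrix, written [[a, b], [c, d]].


m(x2, x3) = [[-4, -2], [3, 1]]
m(x5, m(x2, x3)) = [[-2, -2], [0, 0]]
m(x1, x4) = [[-2, -4], [4, 3]]
m(m(x5, m(x2, x3)), m(x1, x4)) = [[-4, 2], [0, 0]]

[[-4, 2], [0, 0]]


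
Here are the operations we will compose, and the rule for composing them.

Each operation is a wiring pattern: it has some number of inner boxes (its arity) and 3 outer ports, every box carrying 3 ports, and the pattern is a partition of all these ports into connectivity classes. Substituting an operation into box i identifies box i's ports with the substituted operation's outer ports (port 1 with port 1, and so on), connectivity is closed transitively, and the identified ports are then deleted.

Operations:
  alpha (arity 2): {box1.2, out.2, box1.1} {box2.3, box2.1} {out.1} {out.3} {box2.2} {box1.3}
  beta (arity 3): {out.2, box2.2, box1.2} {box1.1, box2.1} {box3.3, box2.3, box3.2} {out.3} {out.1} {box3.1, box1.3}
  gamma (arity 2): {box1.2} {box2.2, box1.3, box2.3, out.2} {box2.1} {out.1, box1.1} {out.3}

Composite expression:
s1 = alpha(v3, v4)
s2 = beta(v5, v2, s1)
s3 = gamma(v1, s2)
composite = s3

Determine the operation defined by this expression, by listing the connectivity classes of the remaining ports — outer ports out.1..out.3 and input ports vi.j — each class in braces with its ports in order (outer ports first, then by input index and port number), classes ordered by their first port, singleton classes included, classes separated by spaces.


{out.1, v1.1} {out.2, v1.3, v2.2, v5.2} {out.3} {v1.2} {v2.1, v5.1} {v2.3, v3.1, v3.2} {v3.3} {v4.1, v4.3} {v4.2} {v5.3}

Substituting into gamma glues patterns; closure does the rest.
alpha over (v3, v4) gives {out.1} {out.2, v3.1, v3.2} {out.3} {v3.3} {v4.1, v4.3} {v4.2}, out.j being that stage's outer ports
beta over (v5, v2, v3, v4) gives {out.1} {out.2, v2.2, v5.2} {out.3} {v2.1, v5.1} {v2.3, v3.1, v3.2} {v3.3} {v4.1, v4.3} {v4.2} {v5.3}, out.j being that stage's outer ports
gamma over (v1, v5, v2, v3, v4) gives {out.1, v1.1} {out.2, v1.3, v2.2, v5.2} {out.3} {v1.2} {v2.1, v5.1} {v2.3, v3.1, v3.2} {v3.3} {v4.1, v4.3} {v4.2} {v5.3}, out.j being that stage's outer ports


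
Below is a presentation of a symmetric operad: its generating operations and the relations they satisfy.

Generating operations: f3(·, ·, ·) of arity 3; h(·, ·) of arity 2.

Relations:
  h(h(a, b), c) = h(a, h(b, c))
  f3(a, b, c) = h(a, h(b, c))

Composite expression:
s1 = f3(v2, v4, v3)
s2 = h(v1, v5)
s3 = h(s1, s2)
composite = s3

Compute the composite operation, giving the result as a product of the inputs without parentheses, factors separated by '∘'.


v2 ∘ v4 ∘ v3 ∘ v1 ∘ v5

Under associativity of h, the answer is the v's in reading order.
f3(v2, v4, v3) flattens to v2 ∘ v4 ∘ v3
h(v1, v5) flattens to v1 ∘ v5
h(f3(v2, v4, v3), h(v1, v5)) flattens to v2 ∘ v4 ∘ v3 ∘ v1 ∘ v5


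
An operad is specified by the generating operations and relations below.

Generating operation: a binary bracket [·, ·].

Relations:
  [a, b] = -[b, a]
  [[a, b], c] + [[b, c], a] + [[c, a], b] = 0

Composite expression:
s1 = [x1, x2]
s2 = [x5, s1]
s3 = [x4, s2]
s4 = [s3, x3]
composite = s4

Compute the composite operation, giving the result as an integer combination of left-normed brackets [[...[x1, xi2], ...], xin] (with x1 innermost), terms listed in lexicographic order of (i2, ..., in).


Expand each bracket as ab - ba; the x1-initial words give the coefficients.
Composite bracket: [[x4, [x5, [x1, x2]]], x3]
Full expansion: 16 signed words from ab - ba (2^4 = 16).
Collect the words opening with x1:
  the word x1x2x5x4x3 carries sign +1 and contributes +[[[[x1, x2], x5], x4], x3]

[[[[x1, x2], x5], x4], x3]


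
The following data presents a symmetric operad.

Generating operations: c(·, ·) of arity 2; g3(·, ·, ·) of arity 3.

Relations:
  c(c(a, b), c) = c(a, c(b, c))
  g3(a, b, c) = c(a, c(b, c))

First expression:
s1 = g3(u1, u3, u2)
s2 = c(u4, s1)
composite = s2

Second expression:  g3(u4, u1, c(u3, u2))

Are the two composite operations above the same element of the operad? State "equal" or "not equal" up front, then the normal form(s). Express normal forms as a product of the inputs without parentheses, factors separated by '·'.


equal; both compose to u4 · u1 · u3 · u2

The first expression, normalized: u4 · u1 · u3 · u2
The second expression, normalized: u4 · u1 · u3 · u2
Both agree, so they are equal.


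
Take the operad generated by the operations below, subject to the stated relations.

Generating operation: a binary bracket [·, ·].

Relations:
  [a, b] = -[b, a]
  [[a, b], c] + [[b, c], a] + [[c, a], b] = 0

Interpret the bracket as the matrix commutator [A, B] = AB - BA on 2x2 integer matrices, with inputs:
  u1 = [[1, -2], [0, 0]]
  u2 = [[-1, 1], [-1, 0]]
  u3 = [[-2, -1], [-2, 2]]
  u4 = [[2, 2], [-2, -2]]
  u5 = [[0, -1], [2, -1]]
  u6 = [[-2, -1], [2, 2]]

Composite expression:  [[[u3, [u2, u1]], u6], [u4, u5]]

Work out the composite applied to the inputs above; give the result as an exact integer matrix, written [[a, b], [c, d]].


[[212, 296], [-352, -212]]

[u2, u1] = [[-2, 1], [-1, 2]]
[u3, [u2, u1]] = [[3, -8], [4, -3]]
[[u3, [u2, u1]], u6] = [[-12, -38], [-28, 12]]
[u4, u5] = [[2, -6], [-10, -2]]
[[[u3, [u2, u1]], u6], [u4, u5]] = [[212, 296], [-352, -212]]


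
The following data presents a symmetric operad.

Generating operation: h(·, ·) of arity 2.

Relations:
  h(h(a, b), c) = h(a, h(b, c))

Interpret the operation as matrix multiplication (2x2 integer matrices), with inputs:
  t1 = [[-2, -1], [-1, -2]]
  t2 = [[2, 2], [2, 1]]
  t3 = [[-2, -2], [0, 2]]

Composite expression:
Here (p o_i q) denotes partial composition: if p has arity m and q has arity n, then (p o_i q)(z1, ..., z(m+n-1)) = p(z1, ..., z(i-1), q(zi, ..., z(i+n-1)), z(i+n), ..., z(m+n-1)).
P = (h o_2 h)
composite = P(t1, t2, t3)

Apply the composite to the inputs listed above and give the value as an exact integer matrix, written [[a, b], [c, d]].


[[12, 2], [12, 4]]

h(t2, t3) = [[-4, 0], [-4, -2]]
h(t1, h(t2, t3)) = [[12, 2], [12, 4]]


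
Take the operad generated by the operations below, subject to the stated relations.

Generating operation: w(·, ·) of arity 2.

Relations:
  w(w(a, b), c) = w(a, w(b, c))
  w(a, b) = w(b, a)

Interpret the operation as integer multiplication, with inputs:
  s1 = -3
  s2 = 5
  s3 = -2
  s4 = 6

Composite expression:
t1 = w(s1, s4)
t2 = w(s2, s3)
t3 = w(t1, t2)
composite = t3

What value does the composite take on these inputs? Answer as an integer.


w(s1, s4) = -18
w(s2, s3) = -10
w(w(s1, s4), w(s2, s3)) = 180

180
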